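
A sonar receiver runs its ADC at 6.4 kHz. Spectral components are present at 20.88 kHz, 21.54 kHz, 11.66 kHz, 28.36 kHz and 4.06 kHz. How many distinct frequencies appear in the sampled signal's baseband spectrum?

fs/2 = 3.2 kHz.
20.88 kHz mod fs = 1.68 kHz.
1.68 kHz ≤ fs/2 = 3.2 kHz, appears at 1.68 kHz.
21.54 kHz mod fs = 2.34 kHz.
2.34 kHz ≤ fs/2 = 3.2 kHz, appears at 2.34 kHz.
11.66 kHz mod fs = 5.26 kHz.
5.26 kHz > fs/2 = 3.2 kHz, folds to fs − 5.26 kHz = 1.14 kHz.
28.36 kHz mod fs = 2.76 kHz.
2.76 kHz ≤ fs/2 = 3.2 kHz, appears at 2.76 kHz.
4.06 kHz > fs/2 = 3.2 kHz, folds to fs − 4.06 kHz = 2.34 kHz.
Distinct values: {1.14 kHz, 1.68 kHz, 2.34 kHz, 2.76 kHz} → 4.

4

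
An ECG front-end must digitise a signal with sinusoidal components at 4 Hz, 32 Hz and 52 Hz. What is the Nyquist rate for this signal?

Highest-frequency component: 52 Hz.
Nyquist rate = 2 × 52 Hz = 104 Hz.

104 Hz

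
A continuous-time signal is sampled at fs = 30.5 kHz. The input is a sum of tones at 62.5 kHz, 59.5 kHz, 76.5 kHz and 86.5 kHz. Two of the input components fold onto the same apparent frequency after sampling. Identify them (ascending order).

fs/2 = 15.25 kHz.
62.5 kHz mod fs = 1.5 kHz.
1.5 kHz ≤ fs/2 = 15.25 kHz, appears at 1.5 kHz.
59.5 kHz mod fs = 29 kHz.
29 kHz > fs/2 = 15.25 kHz, folds to fs − 29 kHz = 1.5 kHz.
76.5 kHz mod fs = 15.5 kHz.
15.5 kHz > fs/2 = 15.25 kHz, folds to fs − 15.5 kHz = 15 kHz.
86.5 kHz mod fs = 25.5 kHz.
25.5 kHz > fs/2 = 15.25 kHz, folds to fs − 25.5 kHz = 5 kHz.
59.5 kHz and 62.5 kHz both map to 1.5 kHz.

59.5 kHz, 62.5 kHz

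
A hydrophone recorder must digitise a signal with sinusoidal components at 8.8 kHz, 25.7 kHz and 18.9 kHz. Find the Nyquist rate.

Highest-frequency component: 25.7 kHz.
Nyquist rate = 2 × 25.7 kHz = 51.4 kHz.

51.4 kHz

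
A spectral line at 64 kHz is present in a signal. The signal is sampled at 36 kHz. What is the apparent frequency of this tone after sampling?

64 kHz mod fs = 28 kHz.
28 kHz > fs/2 = 18 kHz, folds to fs − 28 kHz = 8 kHz.

8 kHz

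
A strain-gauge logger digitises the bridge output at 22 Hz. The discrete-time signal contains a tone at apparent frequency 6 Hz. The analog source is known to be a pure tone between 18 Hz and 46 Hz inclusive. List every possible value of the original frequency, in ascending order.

Frequencies that alias to 6 Hz are k·fs ± 6 Hz for integer k ≥ 0.
k=0: 6 Hz.
k=1: 16 Hz, 28 Hz.
k=2: 38 Hz, 50 Hz.
k=3: 60 Hz, 72 Hz.
Within [18 Hz, 46 Hz]: 28 Hz, 38 Hz.

28 Hz, 38 Hz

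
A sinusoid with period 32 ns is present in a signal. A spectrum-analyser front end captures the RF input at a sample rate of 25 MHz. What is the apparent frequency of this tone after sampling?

T = 32 ns → f = 1/T = 31.25 MHz.
31.25 MHz mod fs = 6.25 MHz.
6.25 MHz ≤ fs/2 = 12.5 MHz, appears at 6.25 MHz.

6.25 MHz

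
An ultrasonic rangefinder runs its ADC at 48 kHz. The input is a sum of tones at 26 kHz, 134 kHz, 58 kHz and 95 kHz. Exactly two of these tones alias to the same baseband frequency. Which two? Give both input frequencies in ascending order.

58 kHz, 134 kHz

fs/2 = 24 kHz.
26 kHz > fs/2 = 24 kHz, folds to fs − 26 kHz = 22 kHz.
134 kHz mod fs = 38 kHz.
38 kHz > fs/2 = 24 kHz, folds to fs − 38 kHz = 10 kHz.
58 kHz mod fs = 10 kHz.
10 kHz ≤ fs/2 = 24 kHz, appears at 10 kHz.
95 kHz mod fs = 47 kHz.
47 kHz > fs/2 = 24 kHz, folds to fs − 47 kHz = 1 kHz.
58 kHz and 134 kHz both map to 10 kHz.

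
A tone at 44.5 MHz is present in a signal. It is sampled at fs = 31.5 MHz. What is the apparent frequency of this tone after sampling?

44.5 MHz mod fs = 13 MHz.
13 MHz ≤ fs/2 = 15.75 MHz, appears at 13 MHz.

13 MHz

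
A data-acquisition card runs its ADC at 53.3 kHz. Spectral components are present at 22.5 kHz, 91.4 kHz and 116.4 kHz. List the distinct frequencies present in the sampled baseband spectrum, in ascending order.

9.8 kHz, 15.2 kHz, 22.5 kHz

fs/2 = 26.65 kHz.
22.5 kHz ≤ fs/2 = 26.65 kHz, passes unchanged.
91.4 kHz mod fs = 38.1 kHz.
38.1 kHz > fs/2 = 26.65 kHz, folds to fs − 38.1 kHz = 15.2 kHz.
116.4 kHz mod fs = 9.8 kHz.
9.8 kHz ≤ fs/2 = 26.65 kHz, appears at 9.8 kHz.
Distinct values: {9.8 kHz, 15.2 kHz, 22.5 kHz}.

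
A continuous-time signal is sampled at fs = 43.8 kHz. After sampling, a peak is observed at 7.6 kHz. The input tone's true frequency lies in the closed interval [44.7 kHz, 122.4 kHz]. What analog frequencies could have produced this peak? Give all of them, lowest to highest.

51.4 kHz, 80 kHz, 95.2 kHz

Frequencies that alias to 7.6 kHz are k·fs ± 7.6 kHz for integer k ≥ 0.
k=0: 7.6 kHz.
k=1: 36.2 kHz, 51.4 kHz.
k=2: 80 kHz, 95.2 kHz.
k=3: 123.8 kHz, 139 kHz.
Within [44.7 kHz, 122.4 kHz]: 51.4 kHz, 80 kHz, 95.2 kHz.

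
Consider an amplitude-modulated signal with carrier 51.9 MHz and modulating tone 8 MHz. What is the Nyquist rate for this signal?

119.8 MHz

AM sidebands sit at fc ± fm = 43.9 MHz and 59.9 MHz.
Highest-frequency component: 59.9 MHz.
Nyquist rate = 2 × 59.9 MHz = 119.8 MHz.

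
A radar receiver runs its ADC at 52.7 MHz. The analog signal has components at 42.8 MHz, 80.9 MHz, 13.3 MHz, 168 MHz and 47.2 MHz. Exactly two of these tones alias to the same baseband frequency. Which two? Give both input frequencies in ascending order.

fs/2 = 26.35 MHz.
42.8 MHz > fs/2 = 26.35 MHz, folds to fs − 42.8 MHz = 9.9 MHz.
80.9 MHz mod fs = 28.2 MHz.
28.2 MHz > fs/2 = 26.35 MHz, folds to fs − 28.2 MHz = 24.5 MHz.
13.3 MHz ≤ fs/2 = 26.35 MHz, passes unchanged.
168 MHz mod fs = 9.9 MHz.
9.9 MHz ≤ fs/2 = 26.35 MHz, appears at 9.9 MHz.
47.2 MHz > fs/2 = 26.35 MHz, folds to fs − 47.2 MHz = 5.5 MHz.
42.8 MHz and 168 MHz both map to 9.9 MHz.

42.8 MHz, 168 MHz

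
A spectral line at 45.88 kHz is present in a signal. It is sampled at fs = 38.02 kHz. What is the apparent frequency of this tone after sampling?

7.86 kHz

45.88 kHz mod fs = 7.86 kHz.
7.86 kHz ≤ fs/2 = 19.01 kHz, appears at 7.86 kHz.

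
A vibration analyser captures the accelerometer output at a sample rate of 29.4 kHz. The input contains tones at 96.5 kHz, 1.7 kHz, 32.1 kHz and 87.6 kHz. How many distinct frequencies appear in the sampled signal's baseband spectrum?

fs/2 = 14.7 kHz.
96.5 kHz mod fs = 8.3 kHz.
8.3 kHz ≤ fs/2 = 14.7 kHz, appears at 8.3 kHz.
1.7 kHz ≤ fs/2 = 14.7 kHz, passes unchanged.
32.1 kHz mod fs = 2.7 kHz.
2.7 kHz ≤ fs/2 = 14.7 kHz, appears at 2.7 kHz.
87.6 kHz mod fs = 28.8 kHz.
28.8 kHz > fs/2 = 14.7 kHz, folds to fs − 28.8 kHz = 0.6 kHz.
Distinct values: {0.6 kHz, 1.7 kHz, 2.7 kHz, 8.3 kHz} → 4.

4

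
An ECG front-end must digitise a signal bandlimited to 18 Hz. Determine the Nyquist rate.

36 Hz

Nyquist rate = 2 × 18 Hz = 36 Hz.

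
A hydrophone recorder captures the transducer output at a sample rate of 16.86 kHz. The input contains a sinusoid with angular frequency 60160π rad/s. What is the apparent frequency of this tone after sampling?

ω = 60160π rad/s → f = ω/(2π) = 30080 Hz = 30.08 kHz.
30.08 kHz mod fs = 13.22 kHz.
13.22 kHz > fs/2 = 8.43 kHz, folds to fs − 13.22 kHz = 3.64 kHz.

3.64 kHz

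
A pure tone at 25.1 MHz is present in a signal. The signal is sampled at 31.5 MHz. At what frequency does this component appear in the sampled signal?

6.4 MHz

25.1 MHz > fs/2 = 15.75 MHz, folds to fs − 25.1 MHz = 6.4 MHz.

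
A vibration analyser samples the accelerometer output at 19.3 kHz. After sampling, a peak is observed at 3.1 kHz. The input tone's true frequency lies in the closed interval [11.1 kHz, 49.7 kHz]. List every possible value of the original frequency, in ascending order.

Frequencies that alias to 3.1 kHz are k·fs ± 3.1 kHz for integer k ≥ 0.
k=0: 3.1 kHz.
k=1: 16.2 kHz, 22.4 kHz.
k=2: 35.5 kHz, 41.7 kHz.
k=3: 54.8 kHz, 61 kHz.
Within [11.1 kHz, 49.7 kHz]: 16.2 kHz, 22.4 kHz, 35.5 kHz, 41.7 kHz.

16.2 kHz, 22.4 kHz, 35.5 kHz, 41.7 kHz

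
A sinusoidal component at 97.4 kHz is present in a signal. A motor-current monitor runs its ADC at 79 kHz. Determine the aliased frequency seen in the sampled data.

97.4 kHz mod fs = 18.4 kHz.
18.4 kHz ≤ fs/2 = 39.5 kHz, appears at 18.4 kHz.

18.4 kHz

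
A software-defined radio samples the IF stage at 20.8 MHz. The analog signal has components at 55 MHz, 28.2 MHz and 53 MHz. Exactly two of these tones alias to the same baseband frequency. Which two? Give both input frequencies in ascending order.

fs/2 = 10.4 MHz.
55 MHz mod fs = 13.4 MHz.
13.4 MHz > fs/2 = 10.4 MHz, folds to fs − 13.4 MHz = 7.4 MHz.
28.2 MHz mod fs = 7.4 MHz.
7.4 MHz ≤ fs/2 = 10.4 MHz, appears at 7.4 MHz.
53 MHz mod fs = 11.4 MHz.
11.4 MHz > fs/2 = 10.4 MHz, folds to fs − 11.4 MHz = 9.4 MHz.
28.2 MHz and 55 MHz both map to 7.4 MHz.

28.2 MHz, 55 MHz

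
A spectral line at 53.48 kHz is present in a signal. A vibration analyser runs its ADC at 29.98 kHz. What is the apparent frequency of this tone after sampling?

53.48 kHz mod fs = 23.5 kHz.
23.5 kHz > fs/2 = 14.99 kHz, folds to fs − 23.5 kHz = 6.48 kHz.

6.48 kHz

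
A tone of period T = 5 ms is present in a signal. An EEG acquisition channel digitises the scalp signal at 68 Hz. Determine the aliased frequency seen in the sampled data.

T = 5 ms → f = 1/T = 200 Hz.
200 Hz mod fs = 64 Hz.
64 Hz > fs/2 = 34 Hz, folds to fs − 64 Hz = 4 Hz.

4 Hz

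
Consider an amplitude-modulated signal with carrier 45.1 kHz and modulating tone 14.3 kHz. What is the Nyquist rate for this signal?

AM sidebands sit at fc ± fm = 30.8 kHz and 59.4 kHz.
Highest-frequency component: 59.4 kHz.
Nyquist rate = 2 × 59.4 kHz = 118.8 kHz.

118.8 kHz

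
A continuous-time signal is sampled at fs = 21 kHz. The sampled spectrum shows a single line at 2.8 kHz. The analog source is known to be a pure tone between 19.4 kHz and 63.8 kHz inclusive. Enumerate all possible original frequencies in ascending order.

Frequencies that alias to 2.8 kHz are k·fs ± 2.8 kHz for integer k ≥ 0.
k=0: 2.8 kHz.
k=1: 18.2 kHz, 23.8 kHz.
k=2: 39.2 kHz, 44.8 kHz.
k=3: 60.2 kHz, 65.8 kHz.
k=4: 81.2 kHz, 86.8 kHz.
Within [19.4 kHz, 63.8 kHz]: 23.8 kHz, 39.2 kHz, 44.8 kHz, 60.2 kHz.

23.8 kHz, 39.2 kHz, 44.8 kHz, 60.2 kHz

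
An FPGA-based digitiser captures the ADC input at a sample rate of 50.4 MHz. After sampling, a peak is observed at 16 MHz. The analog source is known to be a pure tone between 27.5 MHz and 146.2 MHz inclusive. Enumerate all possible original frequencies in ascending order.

Frequencies that alias to 16 MHz are k·fs ± 16 MHz for integer k ≥ 0.
k=0: 16 MHz.
k=1: 34.4 MHz, 66.4 MHz.
k=2: 84.8 MHz, 116.8 MHz.
k=3: 135.2 MHz, 167.2 MHz.
k=4: 185.6 MHz, 217.6 MHz.
Within [27.5 MHz, 146.2 MHz]: 34.4 MHz, 66.4 MHz, 84.8 MHz, 116.8 MHz, 135.2 MHz.

34.4 MHz, 66.4 MHz, 84.8 MHz, 116.8 MHz, 135.2 MHz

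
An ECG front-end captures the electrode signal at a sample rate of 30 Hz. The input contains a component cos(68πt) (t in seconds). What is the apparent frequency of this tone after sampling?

4 Hz

ω = 68π rad/s → f = ω/(2π) = 34 Hz.
34 Hz mod fs = 4 Hz.
4 Hz ≤ fs/2 = 15 Hz, appears at 4 Hz.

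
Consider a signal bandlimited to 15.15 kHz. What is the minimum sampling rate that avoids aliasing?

Nyquist rate = 2 × 15.15 kHz = 30.3 kHz.

30.3 kHz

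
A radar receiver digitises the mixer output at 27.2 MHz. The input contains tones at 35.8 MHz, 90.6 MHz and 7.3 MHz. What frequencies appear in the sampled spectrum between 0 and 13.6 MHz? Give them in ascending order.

fs/2 = 13.6 MHz.
35.8 MHz mod fs = 8.6 MHz.
8.6 MHz ≤ fs/2 = 13.6 MHz, appears at 8.6 MHz.
90.6 MHz mod fs = 9 MHz.
9 MHz ≤ fs/2 = 13.6 MHz, appears at 9 MHz.
7.3 MHz ≤ fs/2 = 13.6 MHz, passes unchanged.
Distinct values: {7.3 MHz, 8.6 MHz, 9 MHz}.

7.3 MHz, 8.6 MHz, 9 MHz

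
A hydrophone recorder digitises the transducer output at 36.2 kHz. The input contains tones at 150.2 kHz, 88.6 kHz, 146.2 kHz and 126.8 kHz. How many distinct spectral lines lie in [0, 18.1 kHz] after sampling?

4

fs/2 = 18.1 kHz.
150.2 kHz mod fs = 5.4 kHz.
5.4 kHz ≤ fs/2 = 18.1 kHz, appears at 5.4 kHz.
88.6 kHz mod fs = 16.2 kHz.
16.2 kHz ≤ fs/2 = 18.1 kHz, appears at 16.2 kHz.
146.2 kHz mod fs = 1.4 kHz.
1.4 kHz ≤ fs/2 = 18.1 kHz, appears at 1.4 kHz.
126.8 kHz mod fs = 18.2 kHz.
18.2 kHz > fs/2 = 18.1 kHz, folds to fs − 18.2 kHz = 18 kHz.
Distinct values: {1.4 kHz, 5.4 kHz, 16.2 kHz, 18 kHz} → 4.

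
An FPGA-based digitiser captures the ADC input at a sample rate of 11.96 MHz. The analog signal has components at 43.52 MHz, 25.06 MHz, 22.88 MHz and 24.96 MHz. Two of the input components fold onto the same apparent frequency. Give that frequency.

1.04 MHz

fs/2 = 5.98 MHz.
43.52 MHz mod fs = 7.64 MHz.
7.64 MHz > fs/2 = 5.98 MHz, folds to fs − 7.64 MHz = 4.32 MHz.
25.06 MHz mod fs = 1.14 MHz.
1.14 MHz ≤ fs/2 = 5.98 MHz, appears at 1.14 MHz.
22.88 MHz mod fs = 10.92 MHz.
10.92 MHz > fs/2 = 5.98 MHz, folds to fs − 10.92 MHz = 1.04 MHz.
24.96 MHz mod fs = 1.04 MHz.
1.04 MHz ≤ fs/2 = 5.98 MHz, appears at 1.04 MHz.
22.88 MHz and 24.96 MHz both map to 1.04 MHz.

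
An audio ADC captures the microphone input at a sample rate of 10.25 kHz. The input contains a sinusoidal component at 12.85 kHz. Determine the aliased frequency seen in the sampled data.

2.6 kHz

12.85 kHz mod fs = 2.6 kHz.
2.6 kHz ≤ fs/2 = 5.125 kHz, appears at 2.6 kHz.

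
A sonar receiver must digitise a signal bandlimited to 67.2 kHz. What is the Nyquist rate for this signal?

Nyquist rate = 2 × 67.2 kHz = 134.4 kHz.

134.4 kHz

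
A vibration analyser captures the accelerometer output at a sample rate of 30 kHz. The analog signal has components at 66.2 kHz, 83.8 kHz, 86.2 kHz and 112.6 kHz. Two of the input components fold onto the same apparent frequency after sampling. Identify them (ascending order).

66.2 kHz, 83.8 kHz

fs/2 = 15 kHz.
66.2 kHz mod fs = 6.2 kHz.
6.2 kHz ≤ fs/2 = 15 kHz, appears at 6.2 kHz.
83.8 kHz mod fs = 23.8 kHz.
23.8 kHz > fs/2 = 15 kHz, folds to fs − 23.8 kHz = 6.2 kHz.
86.2 kHz mod fs = 26.2 kHz.
26.2 kHz > fs/2 = 15 kHz, folds to fs − 26.2 kHz = 3.8 kHz.
112.6 kHz mod fs = 22.6 kHz.
22.6 kHz > fs/2 = 15 kHz, folds to fs − 22.6 kHz = 7.4 kHz.
66.2 kHz and 83.8 kHz both map to 6.2 kHz.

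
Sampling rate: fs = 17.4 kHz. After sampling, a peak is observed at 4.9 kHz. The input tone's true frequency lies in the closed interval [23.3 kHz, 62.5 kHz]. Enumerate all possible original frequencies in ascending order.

Frequencies that alias to 4.9 kHz are k·fs ± 4.9 kHz for integer k ≥ 0.
k=0: 4.9 kHz.
k=1: 12.5 kHz, 22.3 kHz.
k=2: 29.9 kHz, 39.7 kHz.
k=3: 47.3 kHz, 57.1 kHz.
k=4: 64.7 kHz, 74.5 kHz.
Within [23.3 kHz, 62.5 kHz]: 29.9 kHz, 39.7 kHz, 47.3 kHz, 57.1 kHz.

29.9 kHz, 39.7 kHz, 47.3 kHz, 57.1 kHz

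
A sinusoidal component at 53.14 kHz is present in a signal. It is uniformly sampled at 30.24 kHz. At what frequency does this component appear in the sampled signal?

53.14 kHz mod fs = 22.9 kHz.
22.9 kHz > fs/2 = 15.12 kHz, folds to fs − 22.9 kHz = 7.34 kHz.

7.34 kHz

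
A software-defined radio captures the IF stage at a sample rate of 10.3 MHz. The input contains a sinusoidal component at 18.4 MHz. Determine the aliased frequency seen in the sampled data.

2.2 MHz

18.4 MHz mod fs = 8.1 MHz.
8.1 MHz > fs/2 = 5.15 MHz, folds to fs − 8.1 MHz = 2.2 MHz.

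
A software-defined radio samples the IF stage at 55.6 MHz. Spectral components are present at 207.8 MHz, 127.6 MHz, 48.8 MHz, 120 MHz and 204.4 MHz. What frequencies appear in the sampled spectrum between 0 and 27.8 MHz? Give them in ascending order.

6.8 MHz, 8.8 MHz, 14.6 MHz, 16.4 MHz, 18 MHz

fs/2 = 27.8 MHz.
207.8 MHz mod fs = 41 MHz.
41 MHz > fs/2 = 27.8 MHz, folds to fs − 41 MHz = 14.6 MHz.
127.6 MHz mod fs = 16.4 MHz.
16.4 MHz ≤ fs/2 = 27.8 MHz, appears at 16.4 MHz.
48.8 MHz > fs/2 = 27.8 MHz, folds to fs − 48.8 MHz = 6.8 MHz.
120 MHz mod fs = 8.8 MHz.
8.8 MHz ≤ fs/2 = 27.8 MHz, appears at 8.8 MHz.
204.4 MHz mod fs = 37.6 MHz.
37.6 MHz > fs/2 = 27.8 MHz, folds to fs − 37.6 MHz = 18 MHz.
Distinct values: {6.8 MHz, 8.8 MHz, 14.6 MHz, 16.4 MHz, 18 MHz}.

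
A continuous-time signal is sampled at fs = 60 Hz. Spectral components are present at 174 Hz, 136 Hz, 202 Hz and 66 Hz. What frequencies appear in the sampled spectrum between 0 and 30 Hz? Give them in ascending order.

6 Hz, 16 Hz, 22 Hz

fs/2 = 30 Hz.
174 Hz mod fs = 54 Hz.
54 Hz > fs/2 = 30 Hz, folds to fs − 54 Hz = 6 Hz.
136 Hz mod fs = 16 Hz.
16 Hz ≤ fs/2 = 30 Hz, appears at 16 Hz.
202 Hz mod fs = 22 Hz.
22 Hz ≤ fs/2 = 30 Hz, appears at 22 Hz.
66 Hz mod fs = 6 Hz.
6 Hz ≤ fs/2 = 30 Hz, appears at 6 Hz.
Distinct values: {6 Hz, 16 Hz, 22 Hz}.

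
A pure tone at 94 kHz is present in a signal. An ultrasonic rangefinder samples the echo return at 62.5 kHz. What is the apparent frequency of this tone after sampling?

31 kHz

94 kHz mod fs = 31.5 kHz.
31.5 kHz > fs/2 = 31.25 kHz, folds to fs − 31.5 kHz = 31 kHz.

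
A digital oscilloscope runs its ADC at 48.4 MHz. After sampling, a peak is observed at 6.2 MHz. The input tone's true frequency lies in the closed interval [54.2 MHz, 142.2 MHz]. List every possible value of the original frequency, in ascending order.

Frequencies that alias to 6.2 MHz are k·fs ± 6.2 MHz for integer k ≥ 0.
k=0: 6.2 MHz.
k=1: 42.2 MHz, 54.6 MHz.
k=2: 90.6 MHz, 103 MHz.
k=3: 139 MHz, 151.4 MHz.
k=4: 187.4 MHz, 199.8 MHz.
Within [54.2 MHz, 142.2 MHz]: 54.6 MHz, 90.6 MHz, 103 MHz, 139 MHz.

54.6 MHz, 90.6 MHz, 103 MHz, 139 MHz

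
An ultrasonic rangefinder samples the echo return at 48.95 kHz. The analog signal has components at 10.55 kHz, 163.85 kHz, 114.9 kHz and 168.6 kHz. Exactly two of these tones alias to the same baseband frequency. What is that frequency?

fs/2 = 24.475 kHz.
10.55 kHz ≤ fs/2 = 24.475 kHz, passes unchanged.
163.85 kHz mod fs = 17 kHz.
17 kHz ≤ fs/2 = 24.475 kHz, appears at 17 kHz.
114.9 kHz mod fs = 17 kHz.
17 kHz ≤ fs/2 = 24.475 kHz, appears at 17 kHz.
168.6 kHz mod fs = 21.75 kHz.
21.75 kHz ≤ fs/2 = 24.475 kHz, appears at 21.75 kHz.
114.9 kHz and 163.85 kHz both map to 17 kHz.

17 kHz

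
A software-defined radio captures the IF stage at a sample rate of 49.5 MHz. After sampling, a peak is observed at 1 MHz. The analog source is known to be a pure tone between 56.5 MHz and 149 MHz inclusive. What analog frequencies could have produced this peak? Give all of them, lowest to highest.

98 MHz, 100 MHz, 147.5 MHz

Frequencies that alias to 1 MHz are k·fs ± 1 MHz for integer k ≥ 0.
k=0: 1 MHz.
k=1: 48.5 MHz, 50.5 MHz.
k=2: 98 MHz, 100 MHz.
k=3: 147.5 MHz, 149.5 MHz.
k=4: 197 MHz, 199 MHz.
Within [56.5 MHz, 149 MHz]: 98 MHz, 100 MHz, 147.5 MHz.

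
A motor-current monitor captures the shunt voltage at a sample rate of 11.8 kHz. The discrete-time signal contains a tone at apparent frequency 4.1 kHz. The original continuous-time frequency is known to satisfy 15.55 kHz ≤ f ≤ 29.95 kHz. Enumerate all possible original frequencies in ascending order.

15.9 kHz, 19.5 kHz, 27.7 kHz

Frequencies that alias to 4.1 kHz are k·fs ± 4.1 kHz for integer k ≥ 0.
k=0: 4.1 kHz.
k=1: 7.7 kHz, 15.9 kHz.
k=2: 19.5 kHz, 27.7 kHz.
k=3: 31.3 kHz, 39.5 kHz.
Within [15.55 kHz, 29.95 kHz]: 15.9 kHz, 19.5 kHz, 27.7 kHz.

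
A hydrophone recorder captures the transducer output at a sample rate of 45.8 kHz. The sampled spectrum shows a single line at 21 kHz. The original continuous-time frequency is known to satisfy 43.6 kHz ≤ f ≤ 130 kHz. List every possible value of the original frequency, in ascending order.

66.8 kHz, 70.6 kHz, 112.6 kHz, 116.4 kHz

Frequencies that alias to 21 kHz are k·fs ± 21 kHz for integer k ≥ 0.
k=0: 21 kHz.
k=1: 24.8 kHz, 66.8 kHz.
k=2: 70.6 kHz, 112.6 kHz.
k=3: 116.4 kHz, 158.4 kHz.
k=4: 162.2 kHz, 204.2 kHz.
Within [43.6 kHz, 130 kHz]: 66.8 kHz, 70.6 kHz, 112.6 kHz, 116.4 kHz.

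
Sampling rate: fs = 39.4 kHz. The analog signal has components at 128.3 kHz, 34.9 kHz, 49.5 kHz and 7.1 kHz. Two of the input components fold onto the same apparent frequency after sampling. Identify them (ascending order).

fs/2 = 19.7 kHz.
128.3 kHz mod fs = 10.1 kHz.
10.1 kHz ≤ fs/2 = 19.7 kHz, appears at 10.1 kHz.
34.9 kHz > fs/2 = 19.7 kHz, folds to fs − 34.9 kHz = 4.5 kHz.
49.5 kHz mod fs = 10.1 kHz.
10.1 kHz ≤ fs/2 = 19.7 kHz, appears at 10.1 kHz.
7.1 kHz ≤ fs/2 = 19.7 kHz, passes unchanged.
49.5 kHz and 128.3 kHz both map to 10.1 kHz.

49.5 kHz, 128.3 kHz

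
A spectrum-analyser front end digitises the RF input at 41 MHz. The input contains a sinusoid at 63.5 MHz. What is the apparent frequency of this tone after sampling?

63.5 MHz mod fs = 22.5 MHz.
22.5 MHz > fs/2 = 20.5 MHz, folds to fs − 22.5 MHz = 18.5 MHz.

18.5 MHz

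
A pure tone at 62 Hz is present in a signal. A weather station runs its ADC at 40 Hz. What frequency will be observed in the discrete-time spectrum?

62 Hz mod fs = 22 Hz.
22 Hz > fs/2 = 20 Hz, folds to fs − 22 Hz = 18 Hz.

18 Hz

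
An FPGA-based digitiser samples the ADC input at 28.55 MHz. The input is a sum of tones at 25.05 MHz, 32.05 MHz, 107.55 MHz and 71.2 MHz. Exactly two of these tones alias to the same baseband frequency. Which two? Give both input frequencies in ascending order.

25.05 MHz, 32.05 MHz

fs/2 = 14.275 MHz.
25.05 MHz > fs/2 = 14.275 MHz, folds to fs − 25.05 MHz = 3.5 MHz.
32.05 MHz mod fs = 3.5 MHz.
3.5 MHz ≤ fs/2 = 14.275 MHz, appears at 3.5 MHz.
107.55 MHz mod fs = 21.9 MHz.
21.9 MHz > fs/2 = 14.275 MHz, folds to fs − 21.9 MHz = 6.65 MHz.
71.2 MHz mod fs = 14.1 MHz.
14.1 MHz ≤ fs/2 = 14.275 MHz, appears at 14.1 MHz.
25.05 MHz and 32.05 MHz both map to 3.5 MHz.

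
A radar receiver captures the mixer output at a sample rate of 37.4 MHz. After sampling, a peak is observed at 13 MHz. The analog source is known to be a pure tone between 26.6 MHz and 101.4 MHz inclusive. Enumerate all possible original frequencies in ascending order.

50.4 MHz, 61.8 MHz, 87.8 MHz, 99.2 MHz

Frequencies that alias to 13 MHz are k·fs ± 13 MHz for integer k ≥ 0.
k=0: 13 MHz.
k=1: 24.4 MHz, 50.4 MHz.
k=2: 61.8 MHz, 87.8 MHz.
k=3: 99.2 MHz, 125.2 MHz.
k=4: 136.6 MHz, 162.6 MHz.
Within [26.6 MHz, 101.4 MHz]: 50.4 MHz, 61.8 MHz, 87.8 MHz, 99.2 MHz.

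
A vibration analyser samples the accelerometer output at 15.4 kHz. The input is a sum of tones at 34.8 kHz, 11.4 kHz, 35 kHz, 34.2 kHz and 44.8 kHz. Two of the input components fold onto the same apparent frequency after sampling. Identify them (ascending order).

fs/2 = 7.7 kHz.
34.8 kHz mod fs = 4 kHz.
4 kHz ≤ fs/2 = 7.7 kHz, appears at 4 kHz.
11.4 kHz > fs/2 = 7.7 kHz, folds to fs − 11.4 kHz = 4 kHz.
35 kHz mod fs = 4.2 kHz.
4.2 kHz ≤ fs/2 = 7.7 kHz, appears at 4.2 kHz.
34.2 kHz mod fs = 3.4 kHz.
3.4 kHz ≤ fs/2 = 7.7 kHz, appears at 3.4 kHz.
44.8 kHz mod fs = 14 kHz.
14 kHz > fs/2 = 7.7 kHz, folds to fs − 14 kHz = 1.4 kHz.
11.4 kHz and 34.8 kHz both map to 4 kHz.

11.4 kHz, 34.8 kHz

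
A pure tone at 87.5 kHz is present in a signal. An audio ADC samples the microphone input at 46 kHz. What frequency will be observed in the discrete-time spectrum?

4.5 kHz

87.5 kHz mod fs = 41.5 kHz.
41.5 kHz > fs/2 = 23 kHz, folds to fs − 41.5 kHz = 4.5 kHz.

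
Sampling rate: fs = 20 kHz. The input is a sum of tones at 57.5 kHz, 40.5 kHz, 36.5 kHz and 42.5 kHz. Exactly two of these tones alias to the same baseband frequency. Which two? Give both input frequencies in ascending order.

42.5 kHz, 57.5 kHz

fs/2 = 10 kHz.
57.5 kHz mod fs = 17.5 kHz.
17.5 kHz > fs/2 = 10 kHz, folds to fs − 17.5 kHz = 2.5 kHz.
40.5 kHz mod fs = 0.5 kHz.
0.5 kHz ≤ fs/2 = 10 kHz, appears at 0.5 kHz.
36.5 kHz mod fs = 16.5 kHz.
16.5 kHz > fs/2 = 10 kHz, folds to fs − 16.5 kHz = 3.5 kHz.
42.5 kHz mod fs = 2.5 kHz.
2.5 kHz ≤ fs/2 = 10 kHz, appears at 2.5 kHz.
42.5 kHz and 57.5 kHz both map to 2.5 kHz.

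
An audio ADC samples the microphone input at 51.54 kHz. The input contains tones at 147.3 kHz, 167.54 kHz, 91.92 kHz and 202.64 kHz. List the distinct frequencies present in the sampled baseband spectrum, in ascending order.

3.52 kHz, 7.32 kHz, 11.16 kHz, 12.92 kHz

fs/2 = 25.77 kHz.
147.3 kHz mod fs = 44.22 kHz.
44.22 kHz > fs/2 = 25.77 kHz, folds to fs − 44.22 kHz = 7.32 kHz.
167.54 kHz mod fs = 12.92 kHz.
12.92 kHz ≤ fs/2 = 25.77 kHz, appears at 12.92 kHz.
91.92 kHz mod fs = 40.38 kHz.
40.38 kHz > fs/2 = 25.77 kHz, folds to fs − 40.38 kHz = 11.16 kHz.
202.64 kHz mod fs = 48.02 kHz.
48.02 kHz > fs/2 = 25.77 kHz, folds to fs − 48.02 kHz = 3.52 kHz.
Distinct values: {3.52 kHz, 7.32 kHz, 11.16 kHz, 12.92 kHz}.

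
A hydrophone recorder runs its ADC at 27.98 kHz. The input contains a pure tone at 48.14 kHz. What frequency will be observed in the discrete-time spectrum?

7.82 kHz

48.14 kHz mod fs = 20.16 kHz.
20.16 kHz > fs/2 = 13.99 kHz, folds to fs − 20.16 kHz = 7.82 kHz.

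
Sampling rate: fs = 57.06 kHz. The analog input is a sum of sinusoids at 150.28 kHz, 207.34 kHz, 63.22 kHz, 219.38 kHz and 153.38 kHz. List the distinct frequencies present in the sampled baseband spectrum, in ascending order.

fs/2 = 28.53 kHz.
150.28 kHz mod fs = 36.16 kHz.
36.16 kHz > fs/2 = 28.53 kHz, folds to fs − 36.16 kHz = 20.9 kHz.
207.34 kHz mod fs = 36.16 kHz.
36.16 kHz > fs/2 = 28.53 kHz, folds to fs − 36.16 kHz = 20.9 kHz.
63.22 kHz mod fs = 6.16 kHz.
6.16 kHz ≤ fs/2 = 28.53 kHz, appears at 6.16 kHz.
219.38 kHz mod fs = 48.2 kHz.
48.2 kHz > fs/2 = 28.53 kHz, folds to fs − 48.2 kHz = 8.86 kHz.
153.38 kHz mod fs = 39.26 kHz.
39.26 kHz > fs/2 = 28.53 kHz, folds to fs − 39.26 kHz = 17.8 kHz.
Distinct values: {6.16 kHz, 8.86 kHz, 17.8 kHz, 20.9 kHz}.

6.16 kHz, 8.86 kHz, 17.8 kHz, 20.9 kHz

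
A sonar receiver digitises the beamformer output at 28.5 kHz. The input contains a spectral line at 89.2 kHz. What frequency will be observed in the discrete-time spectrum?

89.2 kHz mod fs = 3.7 kHz.
3.7 kHz ≤ fs/2 = 14.25 kHz, appears at 3.7 kHz.

3.7 kHz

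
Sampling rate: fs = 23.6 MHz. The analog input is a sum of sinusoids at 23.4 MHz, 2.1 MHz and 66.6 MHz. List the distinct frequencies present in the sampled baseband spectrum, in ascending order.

0.2 MHz, 2.1 MHz, 4.2 MHz

fs/2 = 11.8 MHz.
23.4 MHz > fs/2 = 11.8 MHz, folds to fs − 23.4 MHz = 0.2 MHz.
2.1 MHz ≤ fs/2 = 11.8 MHz, passes unchanged.
66.6 MHz mod fs = 19.4 MHz.
19.4 MHz > fs/2 = 11.8 MHz, folds to fs − 19.4 MHz = 4.2 MHz.
Distinct values: {0.2 MHz, 2.1 MHz, 4.2 MHz}.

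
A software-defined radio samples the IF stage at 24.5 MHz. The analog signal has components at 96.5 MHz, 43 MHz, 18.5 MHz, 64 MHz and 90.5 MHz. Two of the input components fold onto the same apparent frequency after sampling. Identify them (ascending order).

fs/2 = 12.25 MHz.
96.5 MHz mod fs = 23 MHz.
23 MHz > fs/2 = 12.25 MHz, folds to fs − 23 MHz = 1.5 MHz.
43 MHz mod fs = 18.5 MHz.
18.5 MHz > fs/2 = 12.25 MHz, folds to fs − 18.5 MHz = 6 MHz.
18.5 MHz > fs/2 = 12.25 MHz, folds to fs − 18.5 MHz = 6 MHz.
64 MHz mod fs = 15 MHz.
15 MHz > fs/2 = 12.25 MHz, folds to fs − 15 MHz = 9.5 MHz.
90.5 MHz mod fs = 17 MHz.
17 MHz > fs/2 = 12.25 MHz, folds to fs − 17 MHz = 7.5 MHz.
18.5 MHz and 43 MHz both map to 6 MHz.

18.5 MHz, 43 MHz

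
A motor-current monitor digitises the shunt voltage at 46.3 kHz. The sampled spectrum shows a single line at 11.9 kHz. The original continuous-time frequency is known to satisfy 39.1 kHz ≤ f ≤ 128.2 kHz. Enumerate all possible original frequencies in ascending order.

Frequencies that alias to 11.9 kHz are k·fs ± 11.9 kHz for integer k ≥ 0.
k=0: 11.9 kHz.
k=1: 34.4 kHz, 58.2 kHz.
k=2: 80.7 kHz, 104.5 kHz.
k=3: 127 kHz, 150.8 kHz.
k=4: 173.3 kHz, 197.1 kHz.
Within [39.1 kHz, 128.2 kHz]: 58.2 kHz, 80.7 kHz, 104.5 kHz, 127 kHz.

58.2 kHz, 80.7 kHz, 104.5 kHz, 127 kHz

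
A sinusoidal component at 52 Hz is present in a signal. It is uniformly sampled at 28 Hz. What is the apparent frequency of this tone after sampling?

4 Hz

52 Hz mod fs = 24 Hz.
24 Hz > fs/2 = 14 Hz, folds to fs − 24 Hz = 4 Hz.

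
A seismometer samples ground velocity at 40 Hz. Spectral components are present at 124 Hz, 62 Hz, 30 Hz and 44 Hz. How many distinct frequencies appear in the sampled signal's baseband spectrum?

fs/2 = 20 Hz.
124 Hz mod fs = 4 Hz.
4 Hz ≤ fs/2 = 20 Hz, appears at 4 Hz.
62 Hz mod fs = 22 Hz.
22 Hz > fs/2 = 20 Hz, folds to fs − 22 Hz = 18 Hz.
30 Hz > fs/2 = 20 Hz, folds to fs − 30 Hz = 10 Hz.
44 Hz mod fs = 4 Hz.
4 Hz ≤ fs/2 = 20 Hz, appears at 4 Hz.
Distinct values: {4 Hz, 10 Hz, 18 Hz} → 3.

3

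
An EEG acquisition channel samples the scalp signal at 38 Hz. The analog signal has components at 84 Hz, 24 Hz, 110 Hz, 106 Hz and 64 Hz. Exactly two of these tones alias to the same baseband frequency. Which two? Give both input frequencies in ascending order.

84 Hz, 106 Hz

fs/2 = 19 Hz.
84 Hz mod fs = 8 Hz.
8 Hz ≤ fs/2 = 19 Hz, appears at 8 Hz.
24 Hz > fs/2 = 19 Hz, folds to fs − 24 Hz = 14 Hz.
110 Hz mod fs = 34 Hz.
34 Hz > fs/2 = 19 Hz, folds to fs − 34 Hz = 4 Hz.
106 Hz mod fs = 30 Hz.
30 Hz > fs/2 = 19 Hz, folds to fs − 30 Hz = 8 Hz.
64 Hz mod fs = 26 Hz.
26 Hz > fs/2 = 19 Hz, folds to fs − 26 Hz = 12 Hz.
84 Hz and 106 Hz both map to 8 Hz.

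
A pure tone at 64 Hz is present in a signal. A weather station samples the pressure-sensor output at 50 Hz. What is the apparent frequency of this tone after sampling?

14 Hz

64 Hz mod fs = 14 Hz.
14 Hz ≤ fs/2 = 25 Hz, appears at 14 Hz.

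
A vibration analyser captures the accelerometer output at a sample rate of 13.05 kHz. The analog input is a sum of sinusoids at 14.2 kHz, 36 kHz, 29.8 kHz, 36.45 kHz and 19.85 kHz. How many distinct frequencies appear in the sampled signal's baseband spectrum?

fs/2 = 6.525 kHz.
14.2 kHz mod fs = 1.15 kHz.
1.15 kHz ≤ fs/2 = 6.525 kHz, appears at 1.15 kHz.
36 kHz mod fs = 9.9 kHz.
9.9 kHz > fs/2 = 6.525 kHz, folds to fs − 9.9 kHz = 3.15 kHz.
29.8 kHz mod fs = 3.7 kHz.
3.7 kHz ≤ fs/2 = 6.525 kHz, appears at 3.7 kHz.
36.45 kHz mod fs = 10.35 kHz.
10.35 kHz > fs/2 = 6.525 kHz, folds to fs − 10.35 kHz = 2.7 kHz.
19.85 kHz mod fs = 6.8 kHz.
6.8 kHz > fs/2 = 6.525 kHz, folds to fs − 6.8 kHz = 6.25 kHz.
Distinct values: {1.15 kHz, 2.7 kHz, 3.15 kHz, 3.7 kHz, 6.25 kHz} → 5.

5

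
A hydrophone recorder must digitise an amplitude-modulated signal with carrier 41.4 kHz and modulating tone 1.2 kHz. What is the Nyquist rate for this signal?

85.2 kHz

AM sidebands sit at fc ± fm = 40.2 kHz and 42.6 kHz.
Highest-frequency component: 42.6 kHz.
Nyquist rate = 2 × 42.6 kHz = 85.2 kHz.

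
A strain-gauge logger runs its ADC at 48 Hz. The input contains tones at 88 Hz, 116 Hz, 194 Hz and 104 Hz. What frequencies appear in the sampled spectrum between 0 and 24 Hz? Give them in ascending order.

fs/2 = 24 Hz.
88 Hz mod fs = 40 Hz.
40 Hz > fs/2 = 24 Hz, folds to fs − 40 Hz = 8 Hz.
116 Hz mod fs = 20 Hz.
20 Hz ≤ fs/2 = 24 Hz, appears at 20 Hz.
194 Hz mod fs = 2 Hz.
2 Hz ≤ fs/2 = 24 Hz, appears at 2 Hz.
104 Hz mod fs = 8 Hz.
8 Hz ≤ fs/2 = 24 Hz, appears at 8 Hz.
Distinct values: {2 Hz, 8 Hz, 20 Hz}.

2 Hz, 8 Hz, 20 Hz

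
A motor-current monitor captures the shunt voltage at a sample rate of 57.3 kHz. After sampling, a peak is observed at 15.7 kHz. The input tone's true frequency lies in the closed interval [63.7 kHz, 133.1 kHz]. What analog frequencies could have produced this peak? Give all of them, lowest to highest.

73 kHz, 98.9 kHz, 130.3 kHz

Frequencies that alias to 15.7 kHz are k·fs ± 15.7 kHz for integer k ≥ 0.
k=0: 15.7 kHz.
k=1: 41.6 kHz, 73 kHz.
k=2: 98.9 kHz, 130.3 kHz.
k=3: 156.2 kHz, 187.6 kHz.
Within [63.7 kHz, 133.1 kHz]: 73 kHz, 98.9 kHz, 130.3 kHz.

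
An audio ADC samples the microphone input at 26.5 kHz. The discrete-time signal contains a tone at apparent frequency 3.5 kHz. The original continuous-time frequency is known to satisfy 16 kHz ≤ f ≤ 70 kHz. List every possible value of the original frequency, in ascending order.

23 kHz, 30 kHz, 49.5 kHz, 56.5 kHz

Frequencies that alias to 3.5 kHz are k·fs ± 3.5 kHz for integer k ≥ 0.
k=0: 3.5 kHz.
k=1: 23 kHz, 30 kHz.
k=2: 49.5 kHz, 56.5 kHz.
k=3: 76 kHz, 83 kHz.
Within [16 kHz, 70 kHz]: 23 kHz, 30 kHz, 49.5 kHz, 56.5 kHz.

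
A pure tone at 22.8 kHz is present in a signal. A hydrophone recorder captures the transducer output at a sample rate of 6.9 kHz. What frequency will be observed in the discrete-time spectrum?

22.8 kHz mod fs = 2.1 kHz.
2.1 kHz ≤ fs/2 = 3.45 kHz, appears at 2.1 kHz.

2.1 kHz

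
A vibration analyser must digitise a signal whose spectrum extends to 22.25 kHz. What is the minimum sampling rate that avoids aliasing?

Nyquist rate = 2 × 22.25 kHz = 44.5 kHz.

44.5 kHz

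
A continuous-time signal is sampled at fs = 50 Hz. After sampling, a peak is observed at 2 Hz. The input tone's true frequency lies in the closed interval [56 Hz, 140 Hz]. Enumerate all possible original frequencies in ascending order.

98 Hz, 102 Hz

Frequencies that alias to 2 Hz are k·fs ± 2 Hz for integer k ≥ 0.
k=0: 2 Hz.
k=1: 48 Hz, 52 Hz.
k=2: 98 Hz, 102 Hz.
k=3: 148 Hz, 152 Hz.
Within [56 Hz, 140 Hz]: 98 Hz, 102 Hz.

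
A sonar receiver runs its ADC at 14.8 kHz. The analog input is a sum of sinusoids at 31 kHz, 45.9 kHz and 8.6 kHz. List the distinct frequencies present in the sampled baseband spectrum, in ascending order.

1.4 kHz, 1.5 kHz, 6.2 kHz

fs/2 = 7.4 kHz.
31 kHz mod fs = 1.4 kHz.
1.4 kHz ≤ fs/2 = 7.4 kHz, appears at 1.4 kHz.
45.9 kHz mod fs = 1.5 kHz.
1.5 kHz ≤ fs/2 = 7.4 kHz, appears at 1.5 kHz.
8.6 kHz > fs/2 = 7.4 kHz, folds to fs − 8.6 kHz = 6.2 kHz.
Distinct values: {1.4 kHz, 1.5 kHz, 6.2 kHz}.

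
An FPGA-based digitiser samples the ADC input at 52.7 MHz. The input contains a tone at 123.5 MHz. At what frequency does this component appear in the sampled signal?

18.1 MHz

123.5 MHz mod fs = 18.1 MHz.
18.1 MHz ≤ fs/2 = 26.35 MHz, appears at 18.1 MHz.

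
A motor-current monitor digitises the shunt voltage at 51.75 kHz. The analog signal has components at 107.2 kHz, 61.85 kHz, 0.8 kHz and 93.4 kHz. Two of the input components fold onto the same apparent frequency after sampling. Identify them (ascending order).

61.85 kHz, 93.4 kHz

fs/2 = 25.875 kHz.
107.2 kHz mod fs = 3.7 kHz.
3.7 kHz ≤ fs/2 = 25.875 kHz, appears at 3.7 kHz.
61.85 kHz mod fs = 10.1 kHz.
10.1 kHz ≤ fs/2 = 25.875 kHz, appears at 10.1 kHz.
0.8 kHz ≤ fs/2 = 25.875 kHz, passes unchanged.
93.4 kHz mod fs = 41.65 kHz.
41.65 kHz > fs/2 = 25.875 kHz, folds to fs − 41.65 kHz = 10.1 kHz.
61.85 kHz and 93.4 kHz both map to 10.1 kHz.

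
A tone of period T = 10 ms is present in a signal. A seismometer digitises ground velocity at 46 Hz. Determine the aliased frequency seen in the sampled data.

T = 10 ms → f = 1/T = 100 Hz.
100 Hz mod fs = 8 Hz.
8 Hz ≤ fs/2 = 23 Hz, appears at 8 Hz.

8 Hz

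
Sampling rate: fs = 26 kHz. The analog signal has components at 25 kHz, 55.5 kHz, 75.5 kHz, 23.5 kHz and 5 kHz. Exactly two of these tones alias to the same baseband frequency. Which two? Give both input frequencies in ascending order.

23.5 kHz, 75.5 kHz

fs/2 = 13 kHz.
25 kHz > fs/2 = 13 kHz, folds to fs − 25 kHz = 1 kHz.
55.5 kHz mod fs = 3.5 kHz.
3.5 kHz ≤ fs/2 = 13 kHz, appears at 3.5 kHz.
75.5 kHz mod fs = 23.5 kHz.
23.5 kHz > fs/2 = 13 kHz, folds to fs − 23.5 kHz = 2.5 kHz.
23.5 kHz > fs/2 = 13 kHz, folds to fs − 23.5 kHz = 2.5 kHz.
5 kHz ≤ fs/2 = 13 kHz, passes unchanged.
23.5 kHz and 75.5 kHz both map to 2.5 kHz.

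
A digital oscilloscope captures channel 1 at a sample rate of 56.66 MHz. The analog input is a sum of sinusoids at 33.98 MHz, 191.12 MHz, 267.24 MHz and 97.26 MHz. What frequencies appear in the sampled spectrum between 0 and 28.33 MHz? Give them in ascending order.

16.06 MHz, 21.14 MHz, 22.68 MHz

fs/2 = 28.33 MHz.
33.98 MHz > fs/2 = 28.33 MHz, folds to fs − 33.98 MHz = 22.68 MHz.
191.12 MHz mod fs = 21.14 MHz.
21.14 MHz ≤ fs/2 = 28.33 MHz, appears at 21.14 MHz.
267.24 MHz mod fs = 40.6 MHz.
40.6 MHz > fs/2 = 28.33 MHz, folds to fs − 40.6 MHz = 16.06 MHz.
97.26 MHz mod fs = 40.6 MHz.
40.6 MHz > fs/2 = 28.33 MHz, folds to fs − 40.6 MHz = 16.06 MHz.
Distinct values: {16.06 MHz, 21.14 MHz, 22.68 MHz}.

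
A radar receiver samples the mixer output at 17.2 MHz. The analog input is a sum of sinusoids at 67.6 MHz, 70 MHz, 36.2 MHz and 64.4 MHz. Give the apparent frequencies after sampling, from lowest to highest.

1.2 MHz, 1.8 MHz, 4.4 MHz

fs/2 = 8.6 MHz.
67.6 MHz mod fs = 16 MHz.
16 MHz > fs/2 = 8.6 MHz, folds to fs − 16 MHz = 1.2 MHz.
70 MHz mod fs = 1.2 MHz.
1.2 MHz ≤ fs/2 = 8.6 MHz, appears at 1.2 MHz.
36.2 MHz mod fs = 1.8 MHz.
1.8 MHz ≤ fs/2 = 8.6 MHz, appears at 1.8 MHz.
64.4 MHz mod fs = 12.8 MHz.
12.8 MHz > fs/2 = 8.6 MHz, folds to fs − 12.8 MHz = 4.4 MHz.
Distinct values: {1.2 MHz, 1.8 MHz, 4.4 MHz}.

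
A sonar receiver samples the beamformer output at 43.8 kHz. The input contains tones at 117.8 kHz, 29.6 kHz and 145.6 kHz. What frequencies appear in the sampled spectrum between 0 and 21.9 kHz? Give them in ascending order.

13.6 kHz, 14.2 kHz

fs/2 = 21.9 kHz.
117.8 kHz mod fs = 30.2 kHz.
30.2 kHz > fs/2 = 21.9 kHz, folds to fs − 30.2 kHz = 13.6 kHz.
29.6 kHz > fs/2 = 21.9 kHz, folds to fs − 29.6 kHz = 14.2 kHz.
145.6 kHz mod fs = 14.2 kHz.
14.2 kHz ≤ fs/2 = 21.9 kHz, appears at 14.2 kHz.
Distinct values: {13.6 kHz, 14.2 kHz}.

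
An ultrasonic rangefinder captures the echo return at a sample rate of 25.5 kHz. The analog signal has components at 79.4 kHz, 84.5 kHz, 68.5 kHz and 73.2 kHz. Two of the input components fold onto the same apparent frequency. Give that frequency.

fs/2 = 12.75 kHz.
79.4 kHz mod fs = 2.9 kHz.
2.9 kHz ≤ fs/2 = 12.75 kHz, appears at 2.9 kHz.
84.5 kHz mod fs = 8 kHz.
8 kHz ≤ fs/2 = 12.75 kHz, appears at 8 kHz.
68.5 kHz mod fs = 17.5 kHz.
17.5 kHz > fs/2 = 12.75 kHz, folds to fs − 17.5 kHz = 8 kHz.
73.2 kHz mod fs = 22.2 kHz.
22.2 kHz > fs/2 = 12.75 kHz, folds to fs − 22.2 kHz = 3.3 kHz.
68.5 kHz and 84.5 kHz both map to 8 kHz.

8 kHz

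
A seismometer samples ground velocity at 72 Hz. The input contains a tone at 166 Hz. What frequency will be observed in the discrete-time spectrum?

22 Hz

166 Hz mod fs = 22 Hz.
22 Hz ≤ fs/2 = 36 Hz, appears at 22 Hz.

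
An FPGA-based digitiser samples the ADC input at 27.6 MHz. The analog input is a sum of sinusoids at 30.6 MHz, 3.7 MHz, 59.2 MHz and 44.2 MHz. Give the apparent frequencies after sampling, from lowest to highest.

3 MHz, 3.7 MHz, 4 MHz, 11 MHz

fs/2 = 13.8 MHz.
30.6 MHz mod fs = 3 MHz.
3 MHz ≤ fs/2 = 13.8 MHz, appears at 3 MHz.
3.7 MHz ≤ fs/2 = 13.8 MHz, passes unchanged.
59.2 MHz mod fs = 4 MHz.
4 MHz ≤ fs/2 = 13.8 MHz, appears at 4 MHz.
44.2 MHz mod fs = 16.6 MHz.
16.6 MHz > fs/2 = 13.8 MHz, folds to fs − 16.6 MHz = 11 MHz.
Distinct values: {3 MHz, 3.7 MHz, 4 MHz, 11 MHz}.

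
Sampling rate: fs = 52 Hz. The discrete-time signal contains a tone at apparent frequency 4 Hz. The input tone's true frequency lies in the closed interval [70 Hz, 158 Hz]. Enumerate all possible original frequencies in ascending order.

Frequencies that alias to 4 Hz are k·fs ± 4 Hz for integer k ≥ 0.
k=0: 4 Hz.
k=1: 48 Hz, 56 Hz.
k=2: 100 Hz, 108 Hz.
k=3: 152 Hz, 160 Hz.
k=4: 204 Hz, 212 Hz.
Within [70 Hz, 158 Hz]: 100 Hz, 108 Hz, 152 Hz.

100 Hz, 108 Hz, 152 Hz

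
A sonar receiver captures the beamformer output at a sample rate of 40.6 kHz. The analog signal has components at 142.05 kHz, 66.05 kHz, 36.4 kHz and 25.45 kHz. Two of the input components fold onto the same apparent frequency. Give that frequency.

15.15 kHz

fs/2 = 20.3 kHz.
142.05 kHz mod fs = 20.25 kHz.
20.25 kHz ≤ fs/2 = 20.3 kHz, appears at 20.25 kHz.
66.05 kHz mod fs = 25.45 kHz.
25.45 kHz > fs/2 = 20.3 kHz, folds to fs − 25.45 kHz = 15.15 kHz.
36.4 kHz > fs/2 = 20.3 kHz, folds to fs − 36.4 kHz = 4.2 kHz.
25.45 kHz > fs/2 = 20.3 kHz, folds to fs − 25.45 kHz = 15.15 kHz.
25.45 kHz and 66.05 kHz both map to 15.15 kHz.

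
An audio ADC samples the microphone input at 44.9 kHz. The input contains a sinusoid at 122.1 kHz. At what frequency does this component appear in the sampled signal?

12.6 kHz

122.1 kHz mod fs = 32.3 kHz.
32.3 kHz > fs/2 = 22.45 kHz, folds to fs − 32.3 kHz = 12.6 kHz.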